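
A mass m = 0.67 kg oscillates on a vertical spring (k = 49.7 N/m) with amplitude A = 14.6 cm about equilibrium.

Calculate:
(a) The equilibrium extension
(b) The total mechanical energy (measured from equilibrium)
x_eq = mg/k = 0.67×9.81/49.7 = 0.1322 m = 13.22 cm
E = ½kA² = ½×49.7×(0.146)² = 0.5297 J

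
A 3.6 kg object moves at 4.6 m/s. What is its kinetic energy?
KE = ½mv² = ½×3.6×4.6² = 38.088 J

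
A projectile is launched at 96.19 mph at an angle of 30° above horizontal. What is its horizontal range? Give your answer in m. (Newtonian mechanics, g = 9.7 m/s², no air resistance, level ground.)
R = v₀² sin(2θ) / g (with unit conversion) = 165.1 m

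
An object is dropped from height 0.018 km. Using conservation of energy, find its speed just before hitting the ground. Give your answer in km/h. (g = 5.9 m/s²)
mgh = ½mv² → v = √(2gh) = √(2×5.9×18) = 14.57 m/s = 52.47 km/h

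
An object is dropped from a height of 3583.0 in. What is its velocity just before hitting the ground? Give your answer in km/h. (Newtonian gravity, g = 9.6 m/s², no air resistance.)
v = √(2gh) (with unit conversion) = 150.5 km/h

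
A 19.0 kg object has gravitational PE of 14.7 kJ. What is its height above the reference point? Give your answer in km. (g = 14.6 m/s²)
PE = mgh → h = PE/(mg) = 1.47e+04 J / (19 kg × 14.6 m/s²) = 52.99 m = 0.05299 km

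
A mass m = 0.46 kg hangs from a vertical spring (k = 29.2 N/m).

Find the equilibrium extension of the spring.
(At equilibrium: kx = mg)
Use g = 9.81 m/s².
x_eq = mg/k = 0.46×9.81/29.2 = 0.1545 m = 15.45 cm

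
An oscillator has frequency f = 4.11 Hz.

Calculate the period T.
T = 1/f = 1/4.11 = 0.2433 s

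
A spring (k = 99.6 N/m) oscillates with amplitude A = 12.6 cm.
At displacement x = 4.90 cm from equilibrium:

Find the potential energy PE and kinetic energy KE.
E_total = ½kA² = ½×99.6×(0.126)² = 0.7906 J
PE = ½kx² = ½×99.6×(0.049)² = 0.1196 J
KE = E_total − PE = 0.6711 J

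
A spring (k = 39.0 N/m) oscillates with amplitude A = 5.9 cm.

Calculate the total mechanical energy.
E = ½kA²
E = ½kA² = ½×39.0×(0.059)² = 0.06788 J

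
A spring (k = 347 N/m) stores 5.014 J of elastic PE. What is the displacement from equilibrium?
PE = ½kx² → x = √(2PE/k) = √(2×5.014/347) = 0.17 m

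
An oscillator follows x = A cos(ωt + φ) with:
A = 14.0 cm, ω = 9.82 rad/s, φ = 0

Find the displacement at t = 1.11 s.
x = A cos(ωt + φ) = 14.0×cos(9.82×1.11 + 0) = -1.333 cm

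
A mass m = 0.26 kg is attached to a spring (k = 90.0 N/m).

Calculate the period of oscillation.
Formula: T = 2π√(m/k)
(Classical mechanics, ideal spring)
T = 2π√(m/k) = 2π√(0.26/90.0) = 0.3377 s; f = 1/T = 2.961 Hz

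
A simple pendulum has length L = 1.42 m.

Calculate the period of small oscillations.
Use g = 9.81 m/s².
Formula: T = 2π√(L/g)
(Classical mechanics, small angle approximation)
T = 2π√(L/g) = 2π√(1.42/9.81) = 2.391 s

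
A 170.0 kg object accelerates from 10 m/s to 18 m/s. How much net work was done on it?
W_net = ΔKE = ½m(v₂² − v₁²) = ½×170.0×(18² − 10²) = 19040.0 J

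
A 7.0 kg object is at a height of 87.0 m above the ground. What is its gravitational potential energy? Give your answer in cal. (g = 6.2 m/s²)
PE = mgh = 7 kg × 6.2 m/s² × 87 m = 3776 J = 902.4 cal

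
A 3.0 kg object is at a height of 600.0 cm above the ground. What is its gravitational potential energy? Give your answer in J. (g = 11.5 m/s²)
PE = mgh = 3 kg × 11.5 m/s² × 6 m = 207 J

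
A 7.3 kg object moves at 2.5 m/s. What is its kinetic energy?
KE = ½mv² = ½×7.3×2.5² = 22.8125 J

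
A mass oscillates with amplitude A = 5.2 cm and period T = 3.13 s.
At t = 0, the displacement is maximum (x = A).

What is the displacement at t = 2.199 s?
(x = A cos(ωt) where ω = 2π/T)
ω = 2π/T = 2π/3.13 = 2.007 rad/s
x = A cos(ωt) = 5.2×cos(2.007×2.199) = -1.527 cm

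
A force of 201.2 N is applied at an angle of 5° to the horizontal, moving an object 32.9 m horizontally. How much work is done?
W = Fd cosθ = 201.2×32.9×cos(5°) = 6594.3 J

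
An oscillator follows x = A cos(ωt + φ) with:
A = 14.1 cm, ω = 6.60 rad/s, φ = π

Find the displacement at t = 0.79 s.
x = A cos(ωt + φ) = 14.1×cos(6.6×0.79 + π) = -6.78 cm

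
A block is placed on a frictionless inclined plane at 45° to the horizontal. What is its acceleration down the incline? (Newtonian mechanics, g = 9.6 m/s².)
a = g sin(θ) = 9.6 × sin(45°) = 9.6 × 0.7071 = 6.79 m/s²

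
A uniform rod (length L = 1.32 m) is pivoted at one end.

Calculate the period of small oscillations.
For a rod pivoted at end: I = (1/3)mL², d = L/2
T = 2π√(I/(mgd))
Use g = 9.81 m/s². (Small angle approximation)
I/m = (1/3)L² = 0.5808 m²; d = L/2 = 0.66 m
T = 2π√(I/(mgd)) = 2π√(0.5808/(9.81×0.66)) = 1.882 s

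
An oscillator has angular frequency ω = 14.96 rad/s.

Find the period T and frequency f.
T = 2π/ω = 2π/14.96 = 0.42 s; f = ω/2π = 2.381 Hz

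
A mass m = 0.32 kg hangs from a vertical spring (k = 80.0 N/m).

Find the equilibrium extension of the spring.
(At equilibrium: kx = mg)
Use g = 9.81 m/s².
x_eq = mg/k = 0.32×9.81/80.0 = 0.03924 m = 3.924 cm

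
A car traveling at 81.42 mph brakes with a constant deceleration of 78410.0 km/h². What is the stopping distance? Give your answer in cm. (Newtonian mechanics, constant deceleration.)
d = v₀² / (2a) (with unit conversion) = 10950.0 cm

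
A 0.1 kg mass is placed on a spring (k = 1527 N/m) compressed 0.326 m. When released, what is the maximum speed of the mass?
½kx² = ½mv² → v = x√(k/m) = 0.326×√(1527/0.1) = 40.28 m/s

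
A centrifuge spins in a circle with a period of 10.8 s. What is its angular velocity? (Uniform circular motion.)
ω = 2π/T = 2π/10.8 = 0.5818 rad/s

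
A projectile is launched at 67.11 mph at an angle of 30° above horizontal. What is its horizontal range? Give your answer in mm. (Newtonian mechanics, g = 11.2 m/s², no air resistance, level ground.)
R = v₀² sin(2θ) / g (with unit conversion) = 69600.0 mm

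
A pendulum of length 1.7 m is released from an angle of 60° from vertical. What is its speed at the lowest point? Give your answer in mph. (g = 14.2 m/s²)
h = L(1 − cosθ) = 1.7×(1 − cos60°) = 0.85 m
v = √(2gh) = √(2×14.2×0.85) = 4.913 m/s = 10.99 mph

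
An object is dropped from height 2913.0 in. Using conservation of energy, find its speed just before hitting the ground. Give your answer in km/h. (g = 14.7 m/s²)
mgh = ½mv² → v = √(2gh) = √(2×14.7×73.99) = 46.64 m/s = 167.9 km/h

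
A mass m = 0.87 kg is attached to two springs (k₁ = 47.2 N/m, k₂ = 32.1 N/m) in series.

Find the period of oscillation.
k_eq = k₁k₂/(k₁+k₂) = 19.11 N/m
T = 2π√(m/k_eq) = 2π√(0.87/19.11) = 1.341 s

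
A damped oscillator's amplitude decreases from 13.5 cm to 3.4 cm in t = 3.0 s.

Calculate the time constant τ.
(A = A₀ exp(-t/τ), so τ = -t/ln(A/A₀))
A/A₀ = 3.4/13.5 = 0.2519; ln(A/A₀) = -1.379
τ = −t/ln(A/A₀) = −3.0/-1.379 = 2.176 s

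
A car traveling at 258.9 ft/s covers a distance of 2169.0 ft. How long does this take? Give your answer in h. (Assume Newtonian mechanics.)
t = d/v (with unit conversion) = 0.002327 h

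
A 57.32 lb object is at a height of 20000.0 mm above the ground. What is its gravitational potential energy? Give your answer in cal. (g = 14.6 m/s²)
PE = mgh = 26 kg × 14.6 m/s² × 20 m = 7592 J = 1815.0 cal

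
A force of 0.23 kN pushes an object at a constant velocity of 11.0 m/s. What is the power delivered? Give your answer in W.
P = Fv = 230 N × 11 m/s = 2530 W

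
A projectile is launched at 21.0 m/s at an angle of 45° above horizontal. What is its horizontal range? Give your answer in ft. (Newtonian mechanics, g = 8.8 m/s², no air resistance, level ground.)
R = v₀² sin(2θ) / g (with unit conversion) = 164.4 ft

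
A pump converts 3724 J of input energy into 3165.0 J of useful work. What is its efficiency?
η = W_out/W_in = 3165.0/3724 = 0.8499 = 84.99%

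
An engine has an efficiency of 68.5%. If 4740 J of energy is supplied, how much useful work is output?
W_out = η × W_in = 0.685 × 4740 = 3246.9 J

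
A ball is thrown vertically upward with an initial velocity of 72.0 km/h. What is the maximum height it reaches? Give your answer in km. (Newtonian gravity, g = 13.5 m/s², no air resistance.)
h_max = v₀²/(2g) (with unit conversion) = 0.01481 km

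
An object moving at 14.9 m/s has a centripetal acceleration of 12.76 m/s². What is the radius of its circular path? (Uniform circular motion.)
r = v²/a_c = 14.9²/12.76 = 17.4 m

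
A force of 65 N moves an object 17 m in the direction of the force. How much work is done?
W = Fd = 65×17 = 1105.0 J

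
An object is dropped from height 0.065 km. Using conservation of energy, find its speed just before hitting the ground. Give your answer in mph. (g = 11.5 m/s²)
mgh = ½mv² → v = √(2gh) = √(2×11.5×65) = 38.67 m/s = 86.49 mph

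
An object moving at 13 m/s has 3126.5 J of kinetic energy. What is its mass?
KE = ½mv² → m = 2KE/v² = 2×3126.5/13² = 37.0 kg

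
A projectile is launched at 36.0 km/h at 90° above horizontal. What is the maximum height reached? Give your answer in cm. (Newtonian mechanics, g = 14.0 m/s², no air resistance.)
H = v₀²sin²(θ)/(2g) (with unit conversion) = 357.1 cm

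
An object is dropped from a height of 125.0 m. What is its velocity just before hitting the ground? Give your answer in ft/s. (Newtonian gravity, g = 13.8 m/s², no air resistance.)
v = √(2gh) (with unit conversion) = 192.7 ft/s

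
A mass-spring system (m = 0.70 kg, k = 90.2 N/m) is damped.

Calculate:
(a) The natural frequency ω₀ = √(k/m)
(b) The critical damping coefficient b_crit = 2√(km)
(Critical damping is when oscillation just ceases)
ω₀ = √(k/m) = √(90.2/0.7) = 11.35 rad/s
b_crit = 2√(km) = 2√(90.2×0.7) = 15.89 kg/s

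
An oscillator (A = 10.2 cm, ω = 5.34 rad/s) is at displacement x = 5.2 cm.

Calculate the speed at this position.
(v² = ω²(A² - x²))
v = ω√(A² − x²) = 5.34×√(0.102² − 0.052²) = 0.4686 m/s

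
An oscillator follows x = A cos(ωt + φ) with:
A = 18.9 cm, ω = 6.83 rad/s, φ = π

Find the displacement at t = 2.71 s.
x = A cos(ωt + φ) = 18.9×cos(6.83×2.71 + π) = -17.82 cm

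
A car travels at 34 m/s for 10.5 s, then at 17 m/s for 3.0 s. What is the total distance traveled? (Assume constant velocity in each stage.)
d₁ = v₁t₁ = 34 × 10.5 = 357 m
d₂ = v₂t₂ = 17 × 3.0 = 51 m
d_total = 357 + 51 = 408.0 m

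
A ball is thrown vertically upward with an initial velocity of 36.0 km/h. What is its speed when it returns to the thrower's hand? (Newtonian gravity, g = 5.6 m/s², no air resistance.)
By conservation of energy, the ball returns at the same speed = 36.0 km/h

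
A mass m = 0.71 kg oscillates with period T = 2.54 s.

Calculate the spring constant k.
T = 2π√(m/k) → k = m(2π/T)² = 0.71×(2π/2.54)² = 4.345 N/m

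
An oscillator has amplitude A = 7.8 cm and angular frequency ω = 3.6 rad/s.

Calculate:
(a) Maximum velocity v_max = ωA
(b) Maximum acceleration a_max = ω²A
v_max = ωA = 3.6×0.078 = 0.2808 m/s
a_max = ω²A = 3.6²×0.078 = 1.011 m/s²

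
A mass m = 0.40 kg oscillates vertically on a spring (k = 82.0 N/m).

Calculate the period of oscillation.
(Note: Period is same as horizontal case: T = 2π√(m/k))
T = 2π√(m/k) = 2π√(0.4/82.0) = 0.4388 s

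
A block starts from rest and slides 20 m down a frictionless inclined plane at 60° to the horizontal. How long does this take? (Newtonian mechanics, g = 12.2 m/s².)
a = g sin(θ) = 12.2 × sin(60°) = 10.57 m/s²
t = √(2d/a) = √(2 × 20 / 10.57) = 1.95 s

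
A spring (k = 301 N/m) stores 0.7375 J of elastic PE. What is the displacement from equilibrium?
PE = ½kx² → x = √(2PE/k) = √(2×0.7375/301) = 0.07 m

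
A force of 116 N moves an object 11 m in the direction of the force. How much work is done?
W = Fd = 116×11 = 1276.0 J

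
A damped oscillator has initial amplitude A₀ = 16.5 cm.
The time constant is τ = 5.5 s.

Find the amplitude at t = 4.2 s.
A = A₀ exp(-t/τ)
A = A₀ exp(−t/τ) = 16.5×exp(−4.2/5.5) = 7.688 cm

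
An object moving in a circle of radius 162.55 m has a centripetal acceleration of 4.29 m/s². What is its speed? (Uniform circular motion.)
v = √(a_c × r) = √(4.29 × 162.55) = 26.41 m/s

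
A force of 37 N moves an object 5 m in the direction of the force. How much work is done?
W = Fd = 37×5 = 185.0 J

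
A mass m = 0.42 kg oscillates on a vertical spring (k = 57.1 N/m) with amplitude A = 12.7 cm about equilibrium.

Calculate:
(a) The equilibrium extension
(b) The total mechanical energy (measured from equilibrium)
x_eq = mg/k = 0.42×9.81/57.1 = 0.07216 m = 7.216 cm
E = ½kA² = ½×57.1×(0.127)² = 0.4605 J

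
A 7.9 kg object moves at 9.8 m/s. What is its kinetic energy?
KE = ½mv² = ½×7.9×9.8² = 379.358 J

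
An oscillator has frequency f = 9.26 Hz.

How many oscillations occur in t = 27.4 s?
n = f×t = 9.26×27.4 = 253.7 oscillations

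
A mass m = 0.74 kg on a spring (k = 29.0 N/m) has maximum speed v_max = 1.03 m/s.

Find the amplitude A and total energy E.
½mv²_max = ½kA² → A = v_max√(m/k) = 1.03×√(0.74/29.0) = 0.1645 m = 16.45 cm
E = ½mv²_max = ½×0.74×1.03² = 0.3925 J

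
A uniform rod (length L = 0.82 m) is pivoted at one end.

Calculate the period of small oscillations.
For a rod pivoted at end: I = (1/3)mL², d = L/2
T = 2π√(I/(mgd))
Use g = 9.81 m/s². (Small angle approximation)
I/m = (1/3)L² = 0.2241 m²; d = L/2 = 0.41 m
T = 2π√(I/(mgd)) = 2π√(0.2241/(9.81×0.41)) = 1.483 s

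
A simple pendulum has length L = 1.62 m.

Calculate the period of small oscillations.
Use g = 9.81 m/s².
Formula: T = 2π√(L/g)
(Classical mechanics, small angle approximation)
T = 2π√(L/g) = 2π√(1.62/9.81) = 2.553 s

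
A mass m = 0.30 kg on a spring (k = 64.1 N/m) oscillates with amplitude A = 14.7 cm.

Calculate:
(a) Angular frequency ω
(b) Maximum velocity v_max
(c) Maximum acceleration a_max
ω = √(k/m) = √(64.1/0.3) = 14.62 rad/s
v_max = ωA = 14.62×0.147 = 2.149 m/s
a_max = ω²A = 14.62²×0.147 = 31.41 m/s²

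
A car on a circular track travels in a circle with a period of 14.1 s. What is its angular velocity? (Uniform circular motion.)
ω = 2π/T = 2π/14.1 = 0.4456 rad/s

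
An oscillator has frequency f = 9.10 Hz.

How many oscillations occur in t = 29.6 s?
n = f×t = 9.1×29.6 = 269.4 oscillations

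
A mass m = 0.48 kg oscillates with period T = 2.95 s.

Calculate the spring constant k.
T = 2π√(m/k) → k = m(2π/T)² = 0.48×(2π/2.95)² = 2.177 N/m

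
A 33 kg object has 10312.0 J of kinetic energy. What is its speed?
KE = ½mv² → v = √(2KE/m) = √(2×10312.0/33) = 25.0 m/s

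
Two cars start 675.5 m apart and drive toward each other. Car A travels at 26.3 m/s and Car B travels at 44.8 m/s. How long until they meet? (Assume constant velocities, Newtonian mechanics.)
Combined speed: v_combined = 26.3 + 44.8 = 71.1 m/s
Time to meet: t = d/71.1 = 675.5/71.1 = 9.5 s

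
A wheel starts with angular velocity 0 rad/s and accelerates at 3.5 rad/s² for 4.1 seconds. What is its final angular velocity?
ω = ω₀ + αt = 0 + 3.5 × 4.1 = 14.35 rad/s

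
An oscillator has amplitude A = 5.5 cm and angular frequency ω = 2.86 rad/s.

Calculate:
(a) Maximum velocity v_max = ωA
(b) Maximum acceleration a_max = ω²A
v_max = ωA = 2.86×0.055 = 0.1573 m/s
a_max = ω²A = 2.86²×0.055 = 0.4499 m/s²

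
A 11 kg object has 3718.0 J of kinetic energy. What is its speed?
KE = ½mv² → v = √(2KE/m) = √(2×3718.0/11) = 26.0 m/s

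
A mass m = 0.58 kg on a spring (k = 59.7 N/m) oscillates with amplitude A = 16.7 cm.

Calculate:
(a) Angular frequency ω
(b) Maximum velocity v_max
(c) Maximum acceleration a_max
ω = √(k/m) = √(59.7/0.58) = 10.15 rad/s
v_max = ωA = 10.15×0.167 = 1.694 m/s
a_max = ω²A = 10.15²×0.167 = 17.19 m/s²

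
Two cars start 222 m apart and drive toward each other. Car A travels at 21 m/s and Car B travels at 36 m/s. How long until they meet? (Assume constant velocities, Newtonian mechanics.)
Combined speed: v_combined = 21 + 36 = 57 m/s
Time to meet: t = d/57 = 222/57 = 3.89 s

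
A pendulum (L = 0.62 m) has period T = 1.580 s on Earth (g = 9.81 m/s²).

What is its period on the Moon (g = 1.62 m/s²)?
T = 2π√(L/g), so T_moon/T_earth = √(g_earth/g_moon)
T_moon = 2π√(0.62/1.62) = 3.887 s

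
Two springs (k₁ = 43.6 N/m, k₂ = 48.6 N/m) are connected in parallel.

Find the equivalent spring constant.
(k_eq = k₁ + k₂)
k_eq = k₁ + k₂ = 43.6 + 48.6 = 92.2 N/m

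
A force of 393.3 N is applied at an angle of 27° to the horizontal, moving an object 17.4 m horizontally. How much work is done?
W = Fd cosθ = 393.3×17.4×cos(27°) = 6097.5 J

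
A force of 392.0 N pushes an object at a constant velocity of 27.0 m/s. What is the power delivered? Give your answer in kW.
P = Fv = 392 N × 27 m/s = 1.058e+04 W = 10.58 kW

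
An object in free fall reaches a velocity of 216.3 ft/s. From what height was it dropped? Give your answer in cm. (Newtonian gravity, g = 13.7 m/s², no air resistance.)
h = v²/(2g) (with unit conversion) = 15860.0 cm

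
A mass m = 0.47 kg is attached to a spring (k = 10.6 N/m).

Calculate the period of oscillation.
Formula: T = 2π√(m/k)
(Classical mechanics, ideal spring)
T = 2π√(m/k) = 2π√(0.47/10.6) = 1.323 s; f = 1/T = 0.7558 Hz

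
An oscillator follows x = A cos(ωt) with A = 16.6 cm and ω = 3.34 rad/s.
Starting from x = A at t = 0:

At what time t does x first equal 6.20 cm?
cos(ωt) = x/A = 6.2/16.6 = 0.3735
ωt = arccos(0.3735) = 1.188 rad
t = 1.188/3.34 = 0.3557 s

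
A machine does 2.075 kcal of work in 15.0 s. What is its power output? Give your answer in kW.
P = W/t = 8682 J / 15 s = 578.8 W = 0.5788 kW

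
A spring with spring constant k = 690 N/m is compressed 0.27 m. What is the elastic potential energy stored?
PE = ½kx² = ½×690×0.27² = 25.15 J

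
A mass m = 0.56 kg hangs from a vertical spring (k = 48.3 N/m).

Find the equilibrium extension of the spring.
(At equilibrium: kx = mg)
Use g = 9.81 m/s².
x_eq = mg/k = 0.56×9.81/48.3 = 0.1137 m = 11.37 cm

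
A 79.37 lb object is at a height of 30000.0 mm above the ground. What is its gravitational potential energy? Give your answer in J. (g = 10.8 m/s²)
PE = mgh = 36 kg × 10.8 m/s² × 30 m = 1.166e+04 J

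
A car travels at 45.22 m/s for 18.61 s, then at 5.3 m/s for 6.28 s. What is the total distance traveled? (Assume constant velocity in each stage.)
d₁ = v₁t₁ = 45.22 × 18.61 = 841.544 m
d₂ = v₂t₂ = 5.3 × 6.28 = 33.284 m
d_total = 841.544 + 33.284 = 874.83 m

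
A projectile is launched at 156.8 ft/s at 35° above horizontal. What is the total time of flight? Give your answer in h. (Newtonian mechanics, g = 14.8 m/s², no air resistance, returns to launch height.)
T = 2v₀sin(θ)/g (with unit conversion) = 0.001029 h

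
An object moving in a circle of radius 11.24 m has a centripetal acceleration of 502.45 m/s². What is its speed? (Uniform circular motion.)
v = √(a_c × r) = √(502.45 × 11.24) = 75.15 m/s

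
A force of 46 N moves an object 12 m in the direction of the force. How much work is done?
W = Fd = 46×12 = 552.0 J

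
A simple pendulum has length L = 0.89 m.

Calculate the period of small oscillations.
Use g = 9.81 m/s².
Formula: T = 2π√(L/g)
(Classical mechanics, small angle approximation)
T = 2π√(L/g) = 2π√(0.89/9.81) = 1.893 s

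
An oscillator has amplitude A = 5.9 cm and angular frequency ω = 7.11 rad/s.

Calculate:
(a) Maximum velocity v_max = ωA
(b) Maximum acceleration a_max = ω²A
v_max = ωA = 7.11×0.059 = 0.4195 m/s
a_max = ω²A = 7.11²×0.059 = 2.983 m/s²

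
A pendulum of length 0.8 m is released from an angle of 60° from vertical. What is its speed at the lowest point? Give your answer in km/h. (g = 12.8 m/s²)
h = L(1 − cosθ) = 0.8×(1 − cos60°) = 0.4 m
v = √(2gh) = √(2×12.8×0.4) = 3.2 m/s = 11.52 km/h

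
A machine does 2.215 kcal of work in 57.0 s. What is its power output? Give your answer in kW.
P = W/t = 9268 J / 57 s = 162.6 W = 0.1626 kW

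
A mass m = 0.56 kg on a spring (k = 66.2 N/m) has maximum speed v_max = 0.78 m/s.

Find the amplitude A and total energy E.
½mv²_max = ½kA² → A = v_max√(m/k) = 0.78×√(0.56/66.2) = 0.07174 m = 7.174 cm
E = ½mv²_max = ½×0.56×0.78² = 0.1704 J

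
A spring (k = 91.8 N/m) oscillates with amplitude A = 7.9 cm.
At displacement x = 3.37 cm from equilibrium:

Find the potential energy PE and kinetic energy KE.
E_total = ½kA² = ½×91.8×(0.079)² = 0.2865 J
PE = ½kx² = ½×91.8×(0.0337)² = 0.05213 J
KE = E_total − PE = 0.2343 J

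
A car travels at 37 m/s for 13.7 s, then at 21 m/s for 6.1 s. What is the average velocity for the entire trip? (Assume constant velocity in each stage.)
d₁ = v₁t₁ = 37 × 13.7 = 506.9 m
d₂ = v₂t₂ = 21 × 6.1 = 128.1 m
d_total = 635.0 m, t_total = 19.8 s
v_avg = d_total/t_total = 635.0/19.8 = 32.07 m/s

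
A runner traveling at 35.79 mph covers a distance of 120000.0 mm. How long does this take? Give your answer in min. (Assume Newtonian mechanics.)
t = d/v (with unit conversion) = 0.125 min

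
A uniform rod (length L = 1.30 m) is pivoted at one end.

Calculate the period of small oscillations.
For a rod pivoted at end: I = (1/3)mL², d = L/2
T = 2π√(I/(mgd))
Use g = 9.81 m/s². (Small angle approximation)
I/m = (1/3)L² = 0.5633 m²; d = L/2 = 0.65 m
T = 2π√(I/(mgd)) = 2π√(0.5633/(9.81×0.65)) = 1.868 s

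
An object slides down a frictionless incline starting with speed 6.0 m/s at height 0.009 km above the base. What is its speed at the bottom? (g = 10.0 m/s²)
½mv₀² + mgh = ½mv² → v = √(v₀² + 2gh) = √(6² + 2×10.0×9) = 14.7 m/s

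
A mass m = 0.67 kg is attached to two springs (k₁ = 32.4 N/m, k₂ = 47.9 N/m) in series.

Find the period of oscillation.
k_eq = k₁k₂/(k₁+k₂) = 19.33 N/m
T = 2π√(m/k_eq) = 2π√(0.67/19.33) = 1.17 s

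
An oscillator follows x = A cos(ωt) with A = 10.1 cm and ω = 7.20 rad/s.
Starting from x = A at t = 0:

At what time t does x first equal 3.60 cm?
cos(ωt) = x/A = 3.6/10.1 = 0.3564
ωt = arccos(0.3564) = 1.206 rad
t = 1.206/7.2 = 0.1675 s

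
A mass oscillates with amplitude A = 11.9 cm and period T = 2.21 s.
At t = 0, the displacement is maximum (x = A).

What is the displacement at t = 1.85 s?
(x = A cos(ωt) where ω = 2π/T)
ω = 2π/T = 2π/2.21 = 2.843 rad/s
x = A cos(ωt) = 11.9×cos(2.843×1.85) = 6.192 cm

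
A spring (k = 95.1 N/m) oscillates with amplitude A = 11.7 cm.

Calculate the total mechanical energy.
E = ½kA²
E = ½kA² = ½×95.1×(0.117)² = 0.6509 J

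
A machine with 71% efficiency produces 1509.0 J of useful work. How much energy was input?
W_in = W_out/η = 1509.0/0.71 = 2125.4 J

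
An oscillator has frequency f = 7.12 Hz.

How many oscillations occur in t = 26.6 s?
n = f×t = 7.12×26.6 = 189.4 oscillations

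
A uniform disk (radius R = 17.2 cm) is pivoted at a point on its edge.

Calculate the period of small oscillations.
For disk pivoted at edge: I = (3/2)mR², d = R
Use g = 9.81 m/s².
I/m = (3/2)R² = 0.04438 m²; d = R = 0.172 m
T = 2π√((3/2)R²/(gR)) = 2π√(3R/(2g)) = 1.019 s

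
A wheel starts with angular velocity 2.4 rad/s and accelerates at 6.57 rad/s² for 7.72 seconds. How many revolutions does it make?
θ = ω₀t + ½αt² = 2.4×7.72 + ½×6.57×7.72² = 214.31 rad
Revolutions = θ/(2π) = 214.31/(2π) = 34.11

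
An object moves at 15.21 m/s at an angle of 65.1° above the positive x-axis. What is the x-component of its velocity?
vₓ = v cos(θ) = 15.21 × cos(65.1°) = 6.4 m/s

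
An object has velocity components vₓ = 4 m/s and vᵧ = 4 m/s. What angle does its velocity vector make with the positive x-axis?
θ = arctan(vᵧ/vₓ) = arctan(4/4) = 45.0°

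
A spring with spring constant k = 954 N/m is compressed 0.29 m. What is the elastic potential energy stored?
PE = ½kx² = ½×954×0.29² = 40.12 J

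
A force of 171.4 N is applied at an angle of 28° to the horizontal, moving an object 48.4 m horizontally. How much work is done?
W = Fd cosθ = 171.4×48.4×cos(28°) = 7324.7 J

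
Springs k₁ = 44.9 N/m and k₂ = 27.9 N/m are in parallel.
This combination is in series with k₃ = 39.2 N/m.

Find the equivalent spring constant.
k₁₂ = k₁ + k₂ = 72.8 N/m (parallel)
1/k_eq = 1/k₁₂ + 1/k₃ → k_eq = 25.48 N/m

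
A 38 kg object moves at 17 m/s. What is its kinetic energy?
KE = ½mv² = ½×38×17² = 5491.0 J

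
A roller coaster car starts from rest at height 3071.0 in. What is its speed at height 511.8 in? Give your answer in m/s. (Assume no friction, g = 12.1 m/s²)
mgh₁ = ½mv₂² + mgh₂ → v₂ = √(2g(h₁−h₂)) = √(2×12.1×(78−13)) = 39.66 m/s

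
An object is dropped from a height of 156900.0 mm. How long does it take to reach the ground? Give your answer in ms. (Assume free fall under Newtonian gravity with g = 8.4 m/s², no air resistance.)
t = √(2h/g) (with unit conversion) = 6112.0 ms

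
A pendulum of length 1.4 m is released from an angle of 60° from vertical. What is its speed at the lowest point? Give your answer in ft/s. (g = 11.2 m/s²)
h = L(1 − cosθ) = 1.4×(1 − cos60°) = 0.7 m
v = √(2gh) = √(2×11.2×0.7) = 3.96 m/s = 12.99 ft/s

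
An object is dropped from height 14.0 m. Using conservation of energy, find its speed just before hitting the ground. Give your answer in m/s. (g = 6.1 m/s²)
mgh = ½mv² → v = √(2gh) = √(2×6.1×14) = 13.07 m/s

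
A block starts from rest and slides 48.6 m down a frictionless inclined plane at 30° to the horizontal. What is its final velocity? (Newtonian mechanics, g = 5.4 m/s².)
a = g sin(θ) = 5.4 × sin(30°) = 2.7 m/s²
v = √(2ad) = √(2 × 2.7 × 48.6) = 16.2 m/s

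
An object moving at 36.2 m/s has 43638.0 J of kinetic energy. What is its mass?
KE = ½mv² → m = 2KE/v² = 2×43638.0/36.2² = 66.6 kg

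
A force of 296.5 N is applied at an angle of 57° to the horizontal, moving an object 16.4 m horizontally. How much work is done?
W = Fd cosθ = 296.5×16.4×cos(57°) = 2648.4 J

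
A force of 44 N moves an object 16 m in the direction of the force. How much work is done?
W = Fd = 44×16 = 704.0 J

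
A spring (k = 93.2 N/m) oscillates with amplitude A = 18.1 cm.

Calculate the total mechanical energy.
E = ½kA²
E = ½kA² = ½×93.2×(0.181)² = 1.527 J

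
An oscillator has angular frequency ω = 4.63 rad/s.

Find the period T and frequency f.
T = 2π/ω = 2π/4.63 = 1.357 s; f = ω/2π = 0.7369 Hz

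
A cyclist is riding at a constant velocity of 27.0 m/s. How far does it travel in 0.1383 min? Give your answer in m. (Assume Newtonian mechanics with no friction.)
d = vt (with unit conversion) = 224.0 m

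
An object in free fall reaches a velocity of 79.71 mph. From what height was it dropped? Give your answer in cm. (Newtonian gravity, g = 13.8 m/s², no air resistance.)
h = v²/(2g) (with unit conversion) = 4601.0 cm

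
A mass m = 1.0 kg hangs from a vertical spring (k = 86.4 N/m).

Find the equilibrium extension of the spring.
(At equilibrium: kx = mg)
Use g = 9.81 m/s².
x_eq = mg/k = 1.0×9.81/86.4 = 0.1135 m = 11.35 cm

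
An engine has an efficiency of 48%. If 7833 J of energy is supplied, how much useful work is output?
W_out = η × W_in = 0.48 × 7833 = 3759.8 J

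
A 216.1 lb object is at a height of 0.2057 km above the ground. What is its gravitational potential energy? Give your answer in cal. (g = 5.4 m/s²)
PE = mgh = 98.02 kg × 5.4 m/s² × 205.7 m = 1.089e+05 J = 26020.0 cal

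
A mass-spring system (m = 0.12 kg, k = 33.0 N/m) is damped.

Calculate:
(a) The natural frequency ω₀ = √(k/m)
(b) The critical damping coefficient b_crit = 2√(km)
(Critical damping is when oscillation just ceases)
ω₀ = √(k/m) = √(33.0/0.12) = 16.58 rad/s
b_crit = 2√(km) = 2√(33.0×0.12) = 3.98 kg/s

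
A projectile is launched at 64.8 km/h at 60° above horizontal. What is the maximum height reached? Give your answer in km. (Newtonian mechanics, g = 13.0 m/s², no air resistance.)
H = v₀²sin²(θ)/(2g) (with unit conversion) = 0.009346 km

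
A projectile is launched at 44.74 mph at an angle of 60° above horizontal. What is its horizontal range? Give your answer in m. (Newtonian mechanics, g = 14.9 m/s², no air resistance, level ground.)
R = v₀² sin(2θ) / g (with unit conversion) = 23.25 m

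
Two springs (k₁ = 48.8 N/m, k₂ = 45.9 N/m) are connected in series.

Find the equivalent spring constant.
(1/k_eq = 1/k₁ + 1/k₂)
1/k_eq = 1/48.8 + 1/45.9 = 0.042278; k_eq = 23.65 N/m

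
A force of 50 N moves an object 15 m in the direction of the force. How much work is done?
W = Fd = 50×15 = 750.0 J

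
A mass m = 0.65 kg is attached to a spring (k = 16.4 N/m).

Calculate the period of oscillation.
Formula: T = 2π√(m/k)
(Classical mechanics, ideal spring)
T = 2π√(m/k) = 2π√(0.65/16.4) = 1.251 s; f = 1/T = 0.7994 Hz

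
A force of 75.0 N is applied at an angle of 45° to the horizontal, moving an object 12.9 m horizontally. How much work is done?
W = Fd cosθ = 75.0×12.9×cos(45°) = 684.13 J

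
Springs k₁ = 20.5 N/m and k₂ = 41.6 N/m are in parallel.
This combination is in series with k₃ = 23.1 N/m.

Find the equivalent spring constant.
k₁₂ = k₁ + k₂ = 62.1 N/m (parallel)
1/k_eq = 1/k₁₂ + 1/k₃ → k_eq = 16.84 N/m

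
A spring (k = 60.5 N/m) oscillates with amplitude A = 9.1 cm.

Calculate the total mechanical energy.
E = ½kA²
E = ½kA² = ½×60.5×(0.091)² = 0.2505 J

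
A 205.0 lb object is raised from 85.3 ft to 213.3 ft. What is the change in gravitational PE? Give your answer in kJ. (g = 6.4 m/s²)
ΔPE = mg(h₂ − h₁) = 92.99 kg × 6.4 m/s² × (65.01 − 26) m = 2.322e+04 J = 23.22 kJ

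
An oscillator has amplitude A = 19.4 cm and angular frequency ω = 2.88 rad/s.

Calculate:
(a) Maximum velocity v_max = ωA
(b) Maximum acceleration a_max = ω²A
v_max = ωA = 2.88×0.194 = 0.5587 m/s
a_max = ω²A = 2.88²×0.194 = 1.609 m/s²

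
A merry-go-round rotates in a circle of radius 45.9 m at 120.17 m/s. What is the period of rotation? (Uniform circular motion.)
T = 2πr/v = 2π×45.9/120.17 = 2.4 s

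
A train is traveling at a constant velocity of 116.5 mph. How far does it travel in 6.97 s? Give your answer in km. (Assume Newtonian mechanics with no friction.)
d = vt (with unit conversion) = 0.363 km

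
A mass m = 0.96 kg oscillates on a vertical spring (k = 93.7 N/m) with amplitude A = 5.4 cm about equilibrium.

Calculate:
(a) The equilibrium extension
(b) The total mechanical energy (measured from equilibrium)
x_eq = mg/k = 0.96×9.81/93.7 = 0.1005 m = 10.05 cm
E = ½kA² = ½×93.7×(0.054)² = 0.1366 J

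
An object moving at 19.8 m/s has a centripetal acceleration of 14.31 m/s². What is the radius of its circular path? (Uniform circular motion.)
r = v²/a_c = 19.8²/14.31 = 27.4 m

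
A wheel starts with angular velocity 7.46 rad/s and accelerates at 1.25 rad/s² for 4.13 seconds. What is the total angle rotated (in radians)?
θ = ω₀t + ½αt² = 7.46×4.13 + ½×1.25×4.13² = 41.47 rad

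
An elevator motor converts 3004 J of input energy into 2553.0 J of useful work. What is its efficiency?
η = W_out/W_in = 2553.0/3004 = 0.8499 = 84.99%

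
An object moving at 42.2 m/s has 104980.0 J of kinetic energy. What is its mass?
KE = ½mv² → m = 2KE/v² = 2×104980.0/42.2² = 117.9 kg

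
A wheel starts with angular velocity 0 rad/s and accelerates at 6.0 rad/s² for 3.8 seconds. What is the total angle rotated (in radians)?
θ = ω₀t + ½αt² = 0×3.8 + ½×6.0×3.8² = 43.32 rad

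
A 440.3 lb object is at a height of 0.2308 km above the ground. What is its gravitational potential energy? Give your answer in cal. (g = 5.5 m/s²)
PE = mgh = 199.7 kg × 5.5 m/s² × 230.8 m = 2.535e+05 J = 60590.0 cal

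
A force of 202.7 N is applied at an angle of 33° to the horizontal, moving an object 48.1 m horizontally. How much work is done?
W = Fd cosθ = 202.7×48.1×cos(33°) = 8176.9 J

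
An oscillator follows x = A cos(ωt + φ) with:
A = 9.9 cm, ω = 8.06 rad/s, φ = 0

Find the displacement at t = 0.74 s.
x = A cos(ωt + φ) = 9.9×cos(8.06×0.74 + 0) = 9.401 cm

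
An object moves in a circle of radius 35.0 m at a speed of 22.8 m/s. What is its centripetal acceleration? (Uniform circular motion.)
a_c = v²/r = 22.8²/35.0 = 519.84/35.0 = 14.85 m/s²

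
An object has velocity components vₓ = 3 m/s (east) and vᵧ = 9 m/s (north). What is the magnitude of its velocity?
|v| = √(vₓ² + vᵧ²) = √(3² + 9²) = √(90) = 9.49 m/s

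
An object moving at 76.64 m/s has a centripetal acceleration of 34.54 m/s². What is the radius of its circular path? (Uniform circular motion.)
r = v²/a_c = 76.64²/34.54 = 170.05 m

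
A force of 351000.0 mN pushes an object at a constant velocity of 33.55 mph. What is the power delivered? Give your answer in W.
P = Fv = 351 N × 15 m/s = 5264 W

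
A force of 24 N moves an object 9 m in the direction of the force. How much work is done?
W = Fd = 24×9 = 216.0 J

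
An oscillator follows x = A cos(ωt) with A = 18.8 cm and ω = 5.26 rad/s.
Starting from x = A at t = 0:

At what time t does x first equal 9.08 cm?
cos(ωt) = x/A = 9.08/18.8 = 0.483
ωt = arccos(0.483) = 1.067 rad
t = 1.067/5.26 = 0.2028 s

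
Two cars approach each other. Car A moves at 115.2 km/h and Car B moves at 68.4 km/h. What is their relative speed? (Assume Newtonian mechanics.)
v_rel = v_A + v_B = 115.2 + 68.4 = 183.6 km/h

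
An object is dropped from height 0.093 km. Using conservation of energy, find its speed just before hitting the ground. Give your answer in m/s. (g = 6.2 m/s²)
mgh = ½mv² → v = √(2gh) = √(2×6.2×93) = 33.96 m/s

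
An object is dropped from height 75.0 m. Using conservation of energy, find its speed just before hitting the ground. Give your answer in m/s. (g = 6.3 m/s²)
mgh = ½mv² → v = √(2gh) = √(2×6.3×75) = 30.74 m/s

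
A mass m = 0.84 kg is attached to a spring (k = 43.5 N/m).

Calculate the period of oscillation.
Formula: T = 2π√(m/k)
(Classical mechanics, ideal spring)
T = 2π√(m/k) = 2π√(0.84/43.5) = 0.8731 s; f = 1/T = 1.145 Hz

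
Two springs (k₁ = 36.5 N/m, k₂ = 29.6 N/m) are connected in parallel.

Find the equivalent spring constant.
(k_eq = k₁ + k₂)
k_eq = k₁ + k₂ = 36.5 + 29.6 = 66.1 N/m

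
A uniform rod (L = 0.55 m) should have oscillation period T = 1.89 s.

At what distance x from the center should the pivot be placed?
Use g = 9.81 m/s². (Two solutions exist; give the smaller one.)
T = 2π√((L²/12 + x²)/(gx)). Let c = T²g/(4π²) = 0.8876.
x² − cx + L²/12 = 0 → x = (c − √(c² − L²/3))/2 = 0.02937 m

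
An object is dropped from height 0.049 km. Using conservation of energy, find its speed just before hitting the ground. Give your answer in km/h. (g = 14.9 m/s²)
mgh = ½mv² → v = √(2gh) = √(2×14.9×49) = 38.21 m/s = 137.6 km/h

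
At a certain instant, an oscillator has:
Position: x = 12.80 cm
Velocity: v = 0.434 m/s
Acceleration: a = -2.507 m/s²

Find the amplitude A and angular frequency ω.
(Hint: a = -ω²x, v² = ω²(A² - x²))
a = −ω²x → ω = √(|a|/x) = √(2.507/0.128) = 4.426 rad/s
v² = ω²(A² − x²) → A = √(x² + v²/ω²) = √(0.128² + 0.434²/4.426²) = 0.1612 m = 16.12 cm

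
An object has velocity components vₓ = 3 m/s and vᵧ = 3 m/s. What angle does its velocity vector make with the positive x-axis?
θ = arctan(vᵧ/vₓ) = arctan(3/3) = 45.0°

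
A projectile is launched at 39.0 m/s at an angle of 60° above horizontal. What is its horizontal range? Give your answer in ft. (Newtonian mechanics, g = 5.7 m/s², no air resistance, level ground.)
R = v₀² sin(2θ) / g (with unit conversion) = 758.2 ft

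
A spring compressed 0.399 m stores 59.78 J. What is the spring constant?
PE = ½kx² → k = 2PE/x² = 2×59.78/0.399² = 751.0 N/m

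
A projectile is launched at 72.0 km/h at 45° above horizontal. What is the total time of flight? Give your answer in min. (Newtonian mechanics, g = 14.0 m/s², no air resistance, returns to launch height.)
T = 2v₀sin(θ)/g (with unit conversion) = 0.03367 min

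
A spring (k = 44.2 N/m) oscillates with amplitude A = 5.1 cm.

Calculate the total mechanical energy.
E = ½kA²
E = ½kA² = ½×44.2×(0.051)² = 0.05748 J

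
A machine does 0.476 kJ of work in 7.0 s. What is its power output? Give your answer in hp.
P = W/t = 476 J / 7 s = 68 W = 0.09119 hp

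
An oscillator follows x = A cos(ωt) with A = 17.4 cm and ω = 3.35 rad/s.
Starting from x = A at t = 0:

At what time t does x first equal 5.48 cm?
cos(ωt) = x/A = 5.48/17.4 = 0.3149
ωt = arccos(0.3149) = 1.25 rad
t = 1.25/3.35 = 0.3733 s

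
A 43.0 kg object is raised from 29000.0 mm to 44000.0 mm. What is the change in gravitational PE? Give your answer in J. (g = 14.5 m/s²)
ΔPE = mg(h₂ − h₁) = 43 kg × 14.5 m/s² × (44 − 29) m = 9352 J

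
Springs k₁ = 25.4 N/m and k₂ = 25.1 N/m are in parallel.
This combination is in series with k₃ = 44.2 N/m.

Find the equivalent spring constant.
k₁₂ = k₁ + k₂ = 50.5 N/m (parallel)
1/k_eq = 1/k₁₂ + 1/k₃ → k_eq = 23.57 N/m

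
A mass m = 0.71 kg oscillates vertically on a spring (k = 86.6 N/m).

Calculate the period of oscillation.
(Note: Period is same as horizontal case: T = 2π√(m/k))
T = 2π√(m/k) = 2π√(0.71/86.6) = 0.5689 s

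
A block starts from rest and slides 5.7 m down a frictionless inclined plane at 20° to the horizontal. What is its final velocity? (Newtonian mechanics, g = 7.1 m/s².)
a = g sin(θ) = 7.1 × sin(20°) = 2.43 m/s²
v = √(2ad) = √(2 × 2.43 × 5.7) = 5.26 m/s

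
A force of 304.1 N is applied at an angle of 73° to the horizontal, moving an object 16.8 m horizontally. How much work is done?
W = Fd cosθ = 304.1×16.8×cos(73°) = 1493.7 J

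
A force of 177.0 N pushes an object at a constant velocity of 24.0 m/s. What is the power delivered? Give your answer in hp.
P = Fv = 177 N × 24 m/s = 4248 W = 5.697 hp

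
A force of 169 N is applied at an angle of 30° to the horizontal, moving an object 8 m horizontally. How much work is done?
W = Fd cosθ = 169×8×cos(30°) = 1170.9 J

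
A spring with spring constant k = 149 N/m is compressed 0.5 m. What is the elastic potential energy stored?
PE = ½kx² = ½×149×0.5² = 18.62 J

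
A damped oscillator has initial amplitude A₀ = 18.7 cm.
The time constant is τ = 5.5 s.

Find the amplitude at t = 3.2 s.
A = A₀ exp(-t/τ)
A = A₀ exp(−t/τ) = 18.7×exp(−3.2/5.5) = 10.45 cm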